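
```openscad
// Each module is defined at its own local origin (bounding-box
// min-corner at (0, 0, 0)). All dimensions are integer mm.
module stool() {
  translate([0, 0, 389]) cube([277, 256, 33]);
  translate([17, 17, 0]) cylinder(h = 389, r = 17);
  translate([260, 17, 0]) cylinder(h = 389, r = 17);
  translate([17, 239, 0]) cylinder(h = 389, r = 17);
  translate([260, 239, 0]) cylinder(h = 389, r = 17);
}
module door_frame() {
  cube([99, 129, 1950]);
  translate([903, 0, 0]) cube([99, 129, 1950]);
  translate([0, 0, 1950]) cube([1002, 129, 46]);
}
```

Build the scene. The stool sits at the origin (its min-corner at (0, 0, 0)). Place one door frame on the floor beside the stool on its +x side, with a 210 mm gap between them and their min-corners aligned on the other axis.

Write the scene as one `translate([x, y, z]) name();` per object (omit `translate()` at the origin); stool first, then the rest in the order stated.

stool();
translate([487, 0, 0]) door_frame();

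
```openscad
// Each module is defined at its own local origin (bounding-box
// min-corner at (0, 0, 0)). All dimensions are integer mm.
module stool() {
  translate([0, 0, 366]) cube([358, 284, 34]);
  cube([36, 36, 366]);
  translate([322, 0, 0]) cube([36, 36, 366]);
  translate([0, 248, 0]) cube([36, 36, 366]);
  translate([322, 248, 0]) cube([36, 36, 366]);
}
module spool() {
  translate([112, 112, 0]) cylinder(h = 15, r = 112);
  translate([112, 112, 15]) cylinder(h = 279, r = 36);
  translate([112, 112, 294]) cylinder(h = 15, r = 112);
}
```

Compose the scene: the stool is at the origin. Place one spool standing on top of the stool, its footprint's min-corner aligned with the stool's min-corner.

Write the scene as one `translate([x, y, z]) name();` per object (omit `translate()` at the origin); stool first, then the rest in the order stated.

stool();
translate([0, 0, 400]) spool();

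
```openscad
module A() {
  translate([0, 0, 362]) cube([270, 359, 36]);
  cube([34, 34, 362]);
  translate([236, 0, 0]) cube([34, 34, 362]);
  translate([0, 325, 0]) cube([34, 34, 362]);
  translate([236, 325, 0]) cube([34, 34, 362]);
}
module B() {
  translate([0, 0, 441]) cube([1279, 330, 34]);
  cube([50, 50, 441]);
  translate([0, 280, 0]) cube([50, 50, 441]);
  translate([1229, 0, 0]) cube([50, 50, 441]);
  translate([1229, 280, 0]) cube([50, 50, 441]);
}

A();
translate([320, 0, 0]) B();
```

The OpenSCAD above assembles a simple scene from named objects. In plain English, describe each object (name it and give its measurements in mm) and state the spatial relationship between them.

A is a four-legged stool. The seat is 270×359 mm, 36 mm thick, top at z = 398 mm. It stands on four square legs, each 34×34 mm in cross-section, from z = 0 to the seat underside, each flush with a corner of the seat.

B is a bench: a 1279×330 mm seat slab, 34 mm thick, top at z = 475 mm, on four 50×50 mm square legs flush with the seat corners and standing on z = 0.

The bench is on the floor beside the stool on its +x side.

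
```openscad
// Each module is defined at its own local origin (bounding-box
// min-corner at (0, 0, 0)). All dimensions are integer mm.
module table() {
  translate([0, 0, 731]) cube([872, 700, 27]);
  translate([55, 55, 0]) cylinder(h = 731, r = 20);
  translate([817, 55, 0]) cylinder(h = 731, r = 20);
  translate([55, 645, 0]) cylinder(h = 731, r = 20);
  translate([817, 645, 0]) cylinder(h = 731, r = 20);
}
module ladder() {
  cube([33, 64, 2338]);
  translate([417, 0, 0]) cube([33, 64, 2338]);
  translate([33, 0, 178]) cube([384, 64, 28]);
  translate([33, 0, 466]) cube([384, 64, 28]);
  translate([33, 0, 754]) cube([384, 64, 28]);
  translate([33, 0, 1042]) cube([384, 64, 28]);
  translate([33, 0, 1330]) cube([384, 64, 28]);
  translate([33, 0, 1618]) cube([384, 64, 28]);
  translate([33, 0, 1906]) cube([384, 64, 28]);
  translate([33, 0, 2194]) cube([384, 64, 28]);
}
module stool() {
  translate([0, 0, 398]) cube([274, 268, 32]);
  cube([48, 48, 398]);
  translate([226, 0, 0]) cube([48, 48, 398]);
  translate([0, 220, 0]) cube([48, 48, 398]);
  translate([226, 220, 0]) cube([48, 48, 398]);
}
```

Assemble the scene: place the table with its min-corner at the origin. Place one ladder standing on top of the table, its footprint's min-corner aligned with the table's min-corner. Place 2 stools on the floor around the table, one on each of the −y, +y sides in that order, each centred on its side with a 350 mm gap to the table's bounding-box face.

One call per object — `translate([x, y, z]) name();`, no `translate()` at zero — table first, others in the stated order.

table();
translate([0, 0, 758]) ladder();
translate([299, -618, 0]) stool();
translate([299, 1050, 0]) stool();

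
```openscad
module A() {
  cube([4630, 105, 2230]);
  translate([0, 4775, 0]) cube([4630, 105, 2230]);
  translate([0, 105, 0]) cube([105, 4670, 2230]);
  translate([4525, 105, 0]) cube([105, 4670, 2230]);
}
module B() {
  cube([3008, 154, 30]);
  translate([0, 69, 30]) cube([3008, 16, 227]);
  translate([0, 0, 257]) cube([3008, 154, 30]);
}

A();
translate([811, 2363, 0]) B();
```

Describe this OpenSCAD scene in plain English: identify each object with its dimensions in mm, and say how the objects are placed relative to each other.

A is the wall frame of a small rectangular building: four walls, each 2230 mm tall and 105 mm thick, enclosing a footprint 4630 mm (x) by 4880 mm (y) outside-to-outside, with no floor or roof. The front and back walls (the −y and +y sides) span the full width; the two side walls fit between them.

B is an I-beam lying along x, 3008 mm long. Overall section height 287 mm. Two flanges 154 mm wide (y) and 30 mm thick, one on the floor and one at the top; a web 16 mm thick runs between them, centred on the flange width.

The I-beam sits inside the house frame, centred.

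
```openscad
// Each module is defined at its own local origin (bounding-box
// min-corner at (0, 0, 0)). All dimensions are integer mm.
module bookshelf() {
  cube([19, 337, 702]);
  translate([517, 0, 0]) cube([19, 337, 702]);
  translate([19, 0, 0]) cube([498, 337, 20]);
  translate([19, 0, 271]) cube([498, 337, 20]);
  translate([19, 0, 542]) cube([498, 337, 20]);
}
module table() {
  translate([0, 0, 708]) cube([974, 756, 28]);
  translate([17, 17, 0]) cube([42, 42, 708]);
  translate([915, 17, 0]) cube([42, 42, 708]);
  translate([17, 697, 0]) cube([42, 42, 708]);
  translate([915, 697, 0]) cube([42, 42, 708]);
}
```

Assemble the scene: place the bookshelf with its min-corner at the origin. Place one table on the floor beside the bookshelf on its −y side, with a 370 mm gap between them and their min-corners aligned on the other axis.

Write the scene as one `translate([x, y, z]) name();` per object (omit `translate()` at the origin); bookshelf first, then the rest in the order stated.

bookshelf();
translate([0, -1126, 0]) table();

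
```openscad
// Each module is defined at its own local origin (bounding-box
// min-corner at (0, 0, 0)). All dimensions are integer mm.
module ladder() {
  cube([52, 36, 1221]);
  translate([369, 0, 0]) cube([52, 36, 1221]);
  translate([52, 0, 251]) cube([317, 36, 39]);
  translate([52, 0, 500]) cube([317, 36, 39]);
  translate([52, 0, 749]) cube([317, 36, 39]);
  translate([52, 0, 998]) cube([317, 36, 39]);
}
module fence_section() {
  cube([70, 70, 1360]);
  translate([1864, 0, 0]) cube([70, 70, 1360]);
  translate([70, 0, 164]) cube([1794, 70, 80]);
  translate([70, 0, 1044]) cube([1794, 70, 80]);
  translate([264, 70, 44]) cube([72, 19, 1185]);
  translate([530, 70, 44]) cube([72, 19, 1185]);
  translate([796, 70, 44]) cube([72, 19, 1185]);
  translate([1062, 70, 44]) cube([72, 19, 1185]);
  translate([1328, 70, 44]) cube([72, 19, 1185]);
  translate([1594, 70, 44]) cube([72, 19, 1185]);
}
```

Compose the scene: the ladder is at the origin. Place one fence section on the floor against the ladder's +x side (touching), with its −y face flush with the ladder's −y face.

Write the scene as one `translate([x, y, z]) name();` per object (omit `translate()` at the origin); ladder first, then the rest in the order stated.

ladder();
translate([421, 0, 0]) fence_section();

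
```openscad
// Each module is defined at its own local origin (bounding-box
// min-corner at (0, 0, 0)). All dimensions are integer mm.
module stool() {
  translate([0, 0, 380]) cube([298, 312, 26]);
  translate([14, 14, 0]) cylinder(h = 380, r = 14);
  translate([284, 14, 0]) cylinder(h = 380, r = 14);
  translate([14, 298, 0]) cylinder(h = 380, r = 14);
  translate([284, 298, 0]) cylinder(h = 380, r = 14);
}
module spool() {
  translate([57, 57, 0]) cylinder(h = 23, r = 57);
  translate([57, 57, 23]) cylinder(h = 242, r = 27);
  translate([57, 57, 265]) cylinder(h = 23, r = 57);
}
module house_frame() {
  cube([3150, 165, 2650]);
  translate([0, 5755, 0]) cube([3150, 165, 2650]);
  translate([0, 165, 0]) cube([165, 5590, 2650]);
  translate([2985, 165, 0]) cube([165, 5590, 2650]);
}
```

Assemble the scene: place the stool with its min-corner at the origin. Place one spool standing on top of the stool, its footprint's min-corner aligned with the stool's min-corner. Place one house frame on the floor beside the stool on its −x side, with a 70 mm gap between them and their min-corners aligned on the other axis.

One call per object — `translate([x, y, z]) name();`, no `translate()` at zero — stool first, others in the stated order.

stool();
translate([0, 0, 406]) spool();
translate([-3220, 0, 0]) house_frame();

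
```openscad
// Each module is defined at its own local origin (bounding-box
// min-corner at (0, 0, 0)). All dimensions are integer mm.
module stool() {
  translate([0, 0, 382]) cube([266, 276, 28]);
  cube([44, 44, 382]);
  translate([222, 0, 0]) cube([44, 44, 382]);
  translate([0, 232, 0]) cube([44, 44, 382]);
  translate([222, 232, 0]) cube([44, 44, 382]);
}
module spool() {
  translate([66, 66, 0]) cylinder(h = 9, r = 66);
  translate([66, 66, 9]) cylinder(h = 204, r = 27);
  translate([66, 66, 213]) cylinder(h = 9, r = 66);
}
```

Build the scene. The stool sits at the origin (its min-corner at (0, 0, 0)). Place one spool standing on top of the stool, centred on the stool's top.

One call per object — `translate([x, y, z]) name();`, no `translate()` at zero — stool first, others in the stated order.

stool();
translate([67, 72, 410]) spool();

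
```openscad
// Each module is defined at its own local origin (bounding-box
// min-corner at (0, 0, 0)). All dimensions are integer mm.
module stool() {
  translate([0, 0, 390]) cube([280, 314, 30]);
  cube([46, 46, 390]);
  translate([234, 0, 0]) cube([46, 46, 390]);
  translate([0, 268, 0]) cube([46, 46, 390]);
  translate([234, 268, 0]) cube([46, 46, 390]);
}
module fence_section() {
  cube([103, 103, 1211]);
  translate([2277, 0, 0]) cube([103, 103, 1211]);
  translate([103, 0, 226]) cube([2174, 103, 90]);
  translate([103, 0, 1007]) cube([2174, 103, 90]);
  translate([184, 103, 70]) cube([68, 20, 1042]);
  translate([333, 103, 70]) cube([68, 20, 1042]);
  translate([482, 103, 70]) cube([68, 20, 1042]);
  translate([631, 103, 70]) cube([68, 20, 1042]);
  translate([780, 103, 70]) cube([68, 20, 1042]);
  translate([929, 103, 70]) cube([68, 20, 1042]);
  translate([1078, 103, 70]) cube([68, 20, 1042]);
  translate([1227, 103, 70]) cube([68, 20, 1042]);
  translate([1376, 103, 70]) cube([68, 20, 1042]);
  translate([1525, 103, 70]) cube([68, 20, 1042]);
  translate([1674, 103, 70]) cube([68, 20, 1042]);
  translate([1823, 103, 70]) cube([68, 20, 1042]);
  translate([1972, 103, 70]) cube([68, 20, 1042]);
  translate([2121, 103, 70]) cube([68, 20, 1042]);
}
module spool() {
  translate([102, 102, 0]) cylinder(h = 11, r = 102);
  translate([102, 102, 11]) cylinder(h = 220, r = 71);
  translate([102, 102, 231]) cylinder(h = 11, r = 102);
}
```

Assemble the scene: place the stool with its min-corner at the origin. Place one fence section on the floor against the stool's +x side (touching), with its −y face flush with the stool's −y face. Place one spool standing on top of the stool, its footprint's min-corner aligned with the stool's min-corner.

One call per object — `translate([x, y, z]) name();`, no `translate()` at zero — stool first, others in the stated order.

stool();
translate([280, 0, 0]) fence_section();
translate([0, 0, 420]) spool();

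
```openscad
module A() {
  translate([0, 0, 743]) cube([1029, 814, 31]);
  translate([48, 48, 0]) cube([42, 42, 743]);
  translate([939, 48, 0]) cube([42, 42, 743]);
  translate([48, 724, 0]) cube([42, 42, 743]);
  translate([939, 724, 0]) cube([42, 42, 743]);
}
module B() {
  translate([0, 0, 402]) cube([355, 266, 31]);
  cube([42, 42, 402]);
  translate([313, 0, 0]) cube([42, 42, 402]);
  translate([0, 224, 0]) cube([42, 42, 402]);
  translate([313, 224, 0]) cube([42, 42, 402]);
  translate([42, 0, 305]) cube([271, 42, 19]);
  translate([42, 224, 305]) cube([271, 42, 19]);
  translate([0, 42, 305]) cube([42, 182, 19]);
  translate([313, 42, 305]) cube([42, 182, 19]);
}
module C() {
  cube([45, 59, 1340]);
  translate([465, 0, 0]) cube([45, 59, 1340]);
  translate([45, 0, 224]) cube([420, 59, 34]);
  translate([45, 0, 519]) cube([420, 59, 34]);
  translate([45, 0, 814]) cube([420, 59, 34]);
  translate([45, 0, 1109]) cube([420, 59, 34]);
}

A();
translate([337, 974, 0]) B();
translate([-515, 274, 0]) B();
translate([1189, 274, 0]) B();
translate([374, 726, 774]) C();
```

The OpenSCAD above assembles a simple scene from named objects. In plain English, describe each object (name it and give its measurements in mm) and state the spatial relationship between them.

A is a table: top 1029 mm (x) × 814 mm (y), 31 mm thick, upper face at z = 774 mm, on four 42×42 mm square legs, each inset 48 mm from the nearest pair of top edges, running from z = 0 to the bottom of the top.

B is a simple wooden stool: a rectangular seat 355 mm (x) by 266 mm (y), 31 mm thick, top face at z = 433 mm, on four square legs, each 42×42 mm in cross-section. The legs rest on z = 0, each flush with a corner of the seat. Four stretchers, 42 mm wide and 19 mm tall, connect adjacent legs with their undersides at z = 305 mm, each running between the inner faces of the legs it joins and aligned with the legs' outer faces on the other axis.

C is a wooden ladder with two side rails of 45×59 mm section and 1340 mm height, set 510 mm apart overall. Between them run 4 rectangular rungs (59 mm deep, 34 mm thick), front faces flush with the rails' −y face. The bottom of the first rung is 224 mm above the floor and each subsequent rung is 295 mm higher than the one below.

Three stools sit around the table at the +y, −x, +x sides. The ladder is on top of the table.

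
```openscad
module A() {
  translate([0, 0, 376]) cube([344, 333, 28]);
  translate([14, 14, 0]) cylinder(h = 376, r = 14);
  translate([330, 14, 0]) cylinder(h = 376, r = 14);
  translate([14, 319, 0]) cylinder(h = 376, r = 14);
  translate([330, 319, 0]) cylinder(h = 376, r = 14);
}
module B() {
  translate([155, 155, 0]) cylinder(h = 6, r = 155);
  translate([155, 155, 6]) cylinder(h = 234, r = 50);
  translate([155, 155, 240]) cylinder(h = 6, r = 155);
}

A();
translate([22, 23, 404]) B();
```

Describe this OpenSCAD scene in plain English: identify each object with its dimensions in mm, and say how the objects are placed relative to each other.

A is a four-legged stool. The seat is 344×333 mm, 28 mm thick, top at z = 404 mm. It stands on four round legs, each 28 mm in diameter, from z = 0 to the seat underside, each leg's axis is inset half a diameter from the nearest pair of seat edges (so the leg's bounding box is flush with the corner).

B is a spool: two coaxial disc flanges of radius 155 mm and thickness 6 mm, joined by a core cylinder of radius 50 mm and height 234 mm. The lower flange rests on z = 0 and the three cylinders share a vertical axis.

The spool is on top of the stool.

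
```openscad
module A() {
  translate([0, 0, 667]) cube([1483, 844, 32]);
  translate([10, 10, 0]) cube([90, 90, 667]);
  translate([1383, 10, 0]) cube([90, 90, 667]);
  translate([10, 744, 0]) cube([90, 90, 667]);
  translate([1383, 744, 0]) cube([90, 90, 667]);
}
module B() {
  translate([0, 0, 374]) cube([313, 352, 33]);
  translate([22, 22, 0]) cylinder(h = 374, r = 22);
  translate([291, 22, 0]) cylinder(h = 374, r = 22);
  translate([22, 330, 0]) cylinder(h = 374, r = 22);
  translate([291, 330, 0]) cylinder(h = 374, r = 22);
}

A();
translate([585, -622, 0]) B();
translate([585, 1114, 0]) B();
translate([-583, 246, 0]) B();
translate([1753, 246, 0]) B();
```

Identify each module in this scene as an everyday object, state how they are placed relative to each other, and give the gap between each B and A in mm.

A is a table. B is a stool. Four stools sit around the table at the −y, +y, −x, +x sides. The gap between each stool and the table is 270 mm.

Each stool's nearest face is 270 mm from the table's bounding box.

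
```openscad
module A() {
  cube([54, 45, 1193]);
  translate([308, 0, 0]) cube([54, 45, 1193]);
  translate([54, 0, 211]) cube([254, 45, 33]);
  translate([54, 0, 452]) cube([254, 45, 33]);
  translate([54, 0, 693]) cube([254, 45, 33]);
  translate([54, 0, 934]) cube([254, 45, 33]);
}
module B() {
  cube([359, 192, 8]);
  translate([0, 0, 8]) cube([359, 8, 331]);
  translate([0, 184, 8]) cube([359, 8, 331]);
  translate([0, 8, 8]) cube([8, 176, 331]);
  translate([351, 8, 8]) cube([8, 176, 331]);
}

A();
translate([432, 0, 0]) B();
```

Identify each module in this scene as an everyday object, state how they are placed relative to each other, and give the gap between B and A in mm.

The open box's nearest face is 70 mm from the ladder's +x face.

A is a ladder. B is an open box. The open box is on the floor beside the ladder on its +x side. The gap between the open box and the ladder is 70 mm.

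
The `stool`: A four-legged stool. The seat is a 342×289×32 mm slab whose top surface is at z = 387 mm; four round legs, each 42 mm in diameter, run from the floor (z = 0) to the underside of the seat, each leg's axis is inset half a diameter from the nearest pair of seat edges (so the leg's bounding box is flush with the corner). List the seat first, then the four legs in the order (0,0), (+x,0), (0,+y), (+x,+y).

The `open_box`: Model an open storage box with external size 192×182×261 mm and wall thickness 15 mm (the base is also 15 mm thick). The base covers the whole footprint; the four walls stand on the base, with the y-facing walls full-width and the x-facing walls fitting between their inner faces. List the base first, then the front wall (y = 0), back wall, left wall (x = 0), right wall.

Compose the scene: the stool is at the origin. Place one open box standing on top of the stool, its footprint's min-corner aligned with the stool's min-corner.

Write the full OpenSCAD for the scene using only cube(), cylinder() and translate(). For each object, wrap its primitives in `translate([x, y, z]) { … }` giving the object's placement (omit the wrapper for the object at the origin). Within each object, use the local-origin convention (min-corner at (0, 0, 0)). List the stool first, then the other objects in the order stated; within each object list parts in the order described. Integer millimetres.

translate([0, 0, 355]) cube([342, 289, 32]);
translate([21, 21, 0]) cylinder(h = 355, r = 21);
translate([321, 21, 0]) cylinder(h = 355, r = 21);
translate([21, 268, 0]) cylinder(h = 355, r = 21);
translate([321, 268, 0]) cylinder(h = 355, r = 21);
translate([0, 0, 387]) {
  cube([192, 182, 15]);
  translate([0, 0, 15]) cube([192, 15, 246]);
  translate([0, 167, 15]) cube([192, 15, 246]);
  translate([0, 15, 15]) cube([15, 152, 246]);
  translate([177, 15, 15]) cube([15, 152, 246]);
}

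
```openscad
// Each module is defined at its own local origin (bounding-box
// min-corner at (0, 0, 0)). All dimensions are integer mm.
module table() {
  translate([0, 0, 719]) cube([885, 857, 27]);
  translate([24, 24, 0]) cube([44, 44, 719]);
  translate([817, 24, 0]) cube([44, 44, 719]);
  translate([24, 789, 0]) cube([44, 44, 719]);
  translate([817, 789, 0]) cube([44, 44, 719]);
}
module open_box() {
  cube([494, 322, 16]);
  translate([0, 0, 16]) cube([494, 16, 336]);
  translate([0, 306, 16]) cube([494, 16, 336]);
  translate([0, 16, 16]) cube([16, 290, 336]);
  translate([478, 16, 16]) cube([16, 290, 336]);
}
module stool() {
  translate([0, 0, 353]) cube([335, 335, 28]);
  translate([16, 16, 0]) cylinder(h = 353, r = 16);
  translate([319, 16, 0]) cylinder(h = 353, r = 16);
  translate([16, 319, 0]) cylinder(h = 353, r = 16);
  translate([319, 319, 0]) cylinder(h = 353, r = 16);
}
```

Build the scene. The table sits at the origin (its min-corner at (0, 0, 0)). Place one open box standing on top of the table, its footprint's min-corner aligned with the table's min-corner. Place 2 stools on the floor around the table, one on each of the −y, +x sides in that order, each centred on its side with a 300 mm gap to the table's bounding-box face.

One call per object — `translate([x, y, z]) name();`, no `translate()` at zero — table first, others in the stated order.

table();
translate([0, 0, 746]) open_box();
translate([275, -635, 0]) stool();
translate([1185, 261, 0]) stool();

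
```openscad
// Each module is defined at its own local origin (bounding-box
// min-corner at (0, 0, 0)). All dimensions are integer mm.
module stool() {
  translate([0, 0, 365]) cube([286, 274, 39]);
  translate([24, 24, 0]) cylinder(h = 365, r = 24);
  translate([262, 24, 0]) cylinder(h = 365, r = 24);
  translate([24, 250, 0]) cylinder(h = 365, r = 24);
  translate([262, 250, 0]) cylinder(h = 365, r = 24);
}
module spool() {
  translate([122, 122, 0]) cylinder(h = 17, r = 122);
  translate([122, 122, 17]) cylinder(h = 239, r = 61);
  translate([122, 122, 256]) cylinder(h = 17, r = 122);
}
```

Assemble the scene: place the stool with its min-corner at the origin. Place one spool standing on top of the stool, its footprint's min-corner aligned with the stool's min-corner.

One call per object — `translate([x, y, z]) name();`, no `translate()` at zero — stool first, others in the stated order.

stool();
translate([0, 0, 404]) spool();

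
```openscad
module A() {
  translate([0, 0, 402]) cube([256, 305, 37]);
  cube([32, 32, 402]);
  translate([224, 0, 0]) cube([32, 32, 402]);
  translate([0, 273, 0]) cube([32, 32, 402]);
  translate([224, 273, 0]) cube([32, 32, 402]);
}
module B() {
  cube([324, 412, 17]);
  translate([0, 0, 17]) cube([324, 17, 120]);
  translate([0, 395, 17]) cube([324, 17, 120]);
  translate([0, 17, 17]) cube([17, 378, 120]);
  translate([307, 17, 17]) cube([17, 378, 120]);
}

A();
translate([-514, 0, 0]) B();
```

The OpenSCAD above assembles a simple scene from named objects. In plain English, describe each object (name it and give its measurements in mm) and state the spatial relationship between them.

A is a four-legged stool. The seat is 256×305 mm, 37 mm thick, top at z = 439 mm. It stands on four square legs, each 32×32 mm in cross-section, from z = 0 to the seat underside, each flush with a corner of the seat.

B is an open-topped rectangular box: outside dimensions 324×412×137 mm, with a uniform wall and base thickness of 17 mm. The base is a full 324×412 slab on the floor; four walls sit on top of the base. The front and back walls (the −y and +y sides) span the full width; the two side walls fit between them.

The open box is on the floor beside the stool on its −x side.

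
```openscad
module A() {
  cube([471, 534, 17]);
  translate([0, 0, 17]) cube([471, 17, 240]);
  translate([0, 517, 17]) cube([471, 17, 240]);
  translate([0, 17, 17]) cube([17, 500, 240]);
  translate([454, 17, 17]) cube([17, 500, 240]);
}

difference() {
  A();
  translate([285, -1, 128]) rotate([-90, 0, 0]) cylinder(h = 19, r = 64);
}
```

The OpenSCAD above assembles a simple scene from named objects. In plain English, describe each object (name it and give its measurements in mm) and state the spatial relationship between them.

A is an open-topped rectangular box: outside dimensions 471×534×257 mm, with a uniform wall and base thickness of 17 mm. The base is a full 471×534 slab on the floor; four walls sit on top of the base. The front and back walls (the −y and +y sides) span the full width; the two side walls fit between them.

The open box has a circular hole of radius 64 mm through its front wall, centred at (x = 285, z = 128).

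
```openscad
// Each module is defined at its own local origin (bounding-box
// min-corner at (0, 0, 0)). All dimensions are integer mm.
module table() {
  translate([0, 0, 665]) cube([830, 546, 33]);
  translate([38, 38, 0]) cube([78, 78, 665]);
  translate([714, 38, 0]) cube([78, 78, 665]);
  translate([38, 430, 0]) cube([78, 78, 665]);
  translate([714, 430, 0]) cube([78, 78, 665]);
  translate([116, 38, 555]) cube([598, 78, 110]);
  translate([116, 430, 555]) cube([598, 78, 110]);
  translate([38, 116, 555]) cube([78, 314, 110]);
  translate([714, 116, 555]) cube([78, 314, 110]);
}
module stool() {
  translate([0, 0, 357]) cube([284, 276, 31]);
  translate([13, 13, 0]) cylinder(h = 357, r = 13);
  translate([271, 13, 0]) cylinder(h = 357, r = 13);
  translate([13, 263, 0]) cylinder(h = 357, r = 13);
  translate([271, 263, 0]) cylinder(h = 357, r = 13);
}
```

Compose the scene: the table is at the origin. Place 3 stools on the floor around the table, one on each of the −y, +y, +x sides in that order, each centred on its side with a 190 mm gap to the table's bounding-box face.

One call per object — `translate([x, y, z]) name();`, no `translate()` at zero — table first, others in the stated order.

table();
translate([273, -466, 0]) stool();
translate([273, 736, 0]) stool();
translate([1020, 135, 0]) stool();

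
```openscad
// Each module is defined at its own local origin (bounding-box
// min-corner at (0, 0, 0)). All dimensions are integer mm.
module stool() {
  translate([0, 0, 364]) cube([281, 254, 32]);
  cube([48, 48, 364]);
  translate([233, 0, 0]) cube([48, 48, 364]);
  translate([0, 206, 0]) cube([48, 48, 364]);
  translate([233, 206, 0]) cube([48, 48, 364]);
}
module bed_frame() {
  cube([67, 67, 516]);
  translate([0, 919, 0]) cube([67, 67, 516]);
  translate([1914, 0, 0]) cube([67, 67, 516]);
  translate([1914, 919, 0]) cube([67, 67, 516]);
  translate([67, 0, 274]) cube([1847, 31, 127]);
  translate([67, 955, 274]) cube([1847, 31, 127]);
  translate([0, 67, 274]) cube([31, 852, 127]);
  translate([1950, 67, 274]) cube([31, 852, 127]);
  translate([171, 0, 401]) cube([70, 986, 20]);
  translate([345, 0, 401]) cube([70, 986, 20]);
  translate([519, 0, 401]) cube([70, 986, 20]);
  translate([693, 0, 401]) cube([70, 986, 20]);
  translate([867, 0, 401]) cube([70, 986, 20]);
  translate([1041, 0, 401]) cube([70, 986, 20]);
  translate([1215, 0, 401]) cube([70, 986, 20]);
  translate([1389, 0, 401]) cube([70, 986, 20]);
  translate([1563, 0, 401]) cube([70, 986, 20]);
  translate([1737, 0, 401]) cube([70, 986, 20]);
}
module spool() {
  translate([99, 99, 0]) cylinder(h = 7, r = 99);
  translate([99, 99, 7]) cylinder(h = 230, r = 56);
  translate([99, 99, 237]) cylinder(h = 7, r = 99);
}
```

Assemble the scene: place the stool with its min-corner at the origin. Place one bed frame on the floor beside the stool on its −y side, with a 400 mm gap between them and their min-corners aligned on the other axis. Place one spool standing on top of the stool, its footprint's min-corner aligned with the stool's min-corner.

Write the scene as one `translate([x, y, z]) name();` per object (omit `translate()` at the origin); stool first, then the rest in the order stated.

stool();
translate([0, -1386, 0]) bed_frame();
translate([0, 0, 396]) spool();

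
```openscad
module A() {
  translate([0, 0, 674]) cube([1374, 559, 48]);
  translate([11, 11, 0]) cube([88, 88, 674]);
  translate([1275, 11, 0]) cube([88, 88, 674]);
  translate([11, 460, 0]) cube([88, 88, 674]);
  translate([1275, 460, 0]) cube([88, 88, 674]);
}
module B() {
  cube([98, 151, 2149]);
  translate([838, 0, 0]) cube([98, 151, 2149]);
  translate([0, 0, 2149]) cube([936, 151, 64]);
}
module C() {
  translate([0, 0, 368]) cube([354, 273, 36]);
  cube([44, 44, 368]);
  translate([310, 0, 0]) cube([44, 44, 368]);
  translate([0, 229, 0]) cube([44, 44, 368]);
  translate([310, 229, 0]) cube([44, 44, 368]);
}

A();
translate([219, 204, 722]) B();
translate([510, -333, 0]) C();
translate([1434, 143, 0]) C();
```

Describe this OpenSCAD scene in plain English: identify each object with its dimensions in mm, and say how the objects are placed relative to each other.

A is a table: top 1374 mm (x) × 559 mm (y), 48 mm thick, upper face at z = 722 mm, on four 88×88 mm square legs, each inset 11 mm from the nearest pair of top edges, running from z = 0 to the bottom of the top.

B is a door frame. The clear opening is 740 mm wide and 2149 mm high. Two 98 mm wide jambs, 151 mm deep, stand either side of the opening from the floor to the top of the opening. A 64 mm thick head sits across the top of both jambs, spanning the full outside width of the frame.

C is a four-legged stool. The seat is 354×273 mm, 36 mm thick, top at z = 404 mm. It stands on four square legs, each 44×44 mm in cross-section, from z = 0 to the seat underside, each flush with a corner of the seat.

The door frame is on top of the table, centred. Two stools sit around the table at the −y, +x sides.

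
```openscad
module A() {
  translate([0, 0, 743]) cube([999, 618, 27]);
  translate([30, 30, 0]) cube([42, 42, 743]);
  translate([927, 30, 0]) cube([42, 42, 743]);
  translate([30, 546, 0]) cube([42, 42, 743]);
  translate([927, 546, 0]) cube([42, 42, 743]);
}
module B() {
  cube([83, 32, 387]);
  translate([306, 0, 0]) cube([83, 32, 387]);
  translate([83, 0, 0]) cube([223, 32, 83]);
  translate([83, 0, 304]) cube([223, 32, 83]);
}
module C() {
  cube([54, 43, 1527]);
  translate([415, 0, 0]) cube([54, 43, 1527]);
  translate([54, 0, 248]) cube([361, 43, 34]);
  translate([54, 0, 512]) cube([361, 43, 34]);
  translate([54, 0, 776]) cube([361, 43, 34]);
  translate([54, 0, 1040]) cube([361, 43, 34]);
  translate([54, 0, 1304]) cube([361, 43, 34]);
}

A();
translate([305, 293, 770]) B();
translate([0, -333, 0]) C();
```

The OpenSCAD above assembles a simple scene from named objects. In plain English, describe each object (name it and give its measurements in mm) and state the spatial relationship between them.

A is a table: top 999 mm (x) × 618 mm (y), 27 mm thick, upper face at z = 770 mm, on four 42×42 mm square legs, each inset 30 mm from the nearest pair of top edges, running from z = 0 to the bottom of the top.

B is a picture frame with a 223×221 mm rectangular opening (x by z) and a uniform 83 mm border on every side. Frame depth is 32 mm along y. It is built from two vertical stiles running the full outside height and two horizontal rails spanning the gap between the stiles.

C is a straight ladder. Two 54×43 mm vertical rails, 1527 mm tall, stand 469 mm apart (outside-to-outside) with their front faces coplanar on the −y side. 5 rungs, each 43 mm deep and 34 mm tall, span between the inner faces of the rails, front faces flush with the rails. The lowest rung's underside is at z = 248 mm and rungs are spaced 264 mm apart (underside to underside).

The picture frame is on top of the table, centred. The ladder is on the floor beside the table on its −y side.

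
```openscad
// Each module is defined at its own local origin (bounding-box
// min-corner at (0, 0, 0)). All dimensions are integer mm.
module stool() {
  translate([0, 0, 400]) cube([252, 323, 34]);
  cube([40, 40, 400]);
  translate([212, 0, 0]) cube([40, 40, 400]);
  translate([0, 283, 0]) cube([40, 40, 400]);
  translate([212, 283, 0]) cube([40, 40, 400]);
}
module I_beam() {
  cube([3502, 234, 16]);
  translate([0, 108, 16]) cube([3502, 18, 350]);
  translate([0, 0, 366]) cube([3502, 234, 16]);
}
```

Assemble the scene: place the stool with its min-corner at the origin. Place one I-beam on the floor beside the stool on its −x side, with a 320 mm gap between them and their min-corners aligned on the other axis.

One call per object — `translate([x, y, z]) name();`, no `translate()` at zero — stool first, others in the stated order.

stool();
translate([-3822, 0, 0]) I_beam();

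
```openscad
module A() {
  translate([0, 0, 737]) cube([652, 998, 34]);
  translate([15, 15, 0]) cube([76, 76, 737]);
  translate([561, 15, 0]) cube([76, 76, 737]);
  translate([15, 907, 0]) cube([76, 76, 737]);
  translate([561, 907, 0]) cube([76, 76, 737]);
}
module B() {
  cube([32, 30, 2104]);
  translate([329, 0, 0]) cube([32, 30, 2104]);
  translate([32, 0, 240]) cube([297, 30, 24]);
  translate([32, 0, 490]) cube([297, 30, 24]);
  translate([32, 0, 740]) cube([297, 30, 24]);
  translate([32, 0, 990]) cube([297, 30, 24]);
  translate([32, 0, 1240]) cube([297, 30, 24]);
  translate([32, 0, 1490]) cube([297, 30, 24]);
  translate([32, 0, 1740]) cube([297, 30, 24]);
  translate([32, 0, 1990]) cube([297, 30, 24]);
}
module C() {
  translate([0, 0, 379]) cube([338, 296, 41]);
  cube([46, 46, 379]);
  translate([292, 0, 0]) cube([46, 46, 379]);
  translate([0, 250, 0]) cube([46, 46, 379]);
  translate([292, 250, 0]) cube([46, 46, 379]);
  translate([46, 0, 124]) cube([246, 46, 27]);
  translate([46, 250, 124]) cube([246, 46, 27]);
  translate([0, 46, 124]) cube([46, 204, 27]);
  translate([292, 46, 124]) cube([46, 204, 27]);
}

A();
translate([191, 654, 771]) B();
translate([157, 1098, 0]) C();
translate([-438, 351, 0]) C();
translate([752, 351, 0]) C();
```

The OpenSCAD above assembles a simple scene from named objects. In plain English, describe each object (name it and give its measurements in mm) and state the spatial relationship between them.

A is a table: top 652 mm (x) × 998 mm (y), 34 mm thick, upper face at z = 771 mm, on four 76×76 mm square legs, each inset 15 mm from the nearest pair of top edges, running from z = 0 to the bottom of the top.

B is a straight ladder. Two 32×30 mm vertical rails, 2104 mm tall, stand 361 mm apart (outside-to-outside) with their front faces coplanar on the −y side. 8 rungs, each 30 mm deep and 24 mm tall, span between the inner faces of the rails, front faces flush with the rails. The lowest rung's underside is at z = 240 mm and rungs are spaced 250 mm apart (underside to underside).

C is a four-legged stool. The seat is 338×296 mm, 41 mm thick, top at z = 420 mm. It stands on four square legs, each 46×46 mm in cross-section, from z = 0 to the seat underside, each flush with a corner of the seat. Four stretchers, 46 mm wide and 27 mm tall, connect adjacent legs with their undersides at z = 124 mm, each running between the inner faces of the legs it joins and aligned with the legs' outer faces on the other axis.

The ladder is on top of the table. Three stools sit around the table at the +y, −x, +x sides.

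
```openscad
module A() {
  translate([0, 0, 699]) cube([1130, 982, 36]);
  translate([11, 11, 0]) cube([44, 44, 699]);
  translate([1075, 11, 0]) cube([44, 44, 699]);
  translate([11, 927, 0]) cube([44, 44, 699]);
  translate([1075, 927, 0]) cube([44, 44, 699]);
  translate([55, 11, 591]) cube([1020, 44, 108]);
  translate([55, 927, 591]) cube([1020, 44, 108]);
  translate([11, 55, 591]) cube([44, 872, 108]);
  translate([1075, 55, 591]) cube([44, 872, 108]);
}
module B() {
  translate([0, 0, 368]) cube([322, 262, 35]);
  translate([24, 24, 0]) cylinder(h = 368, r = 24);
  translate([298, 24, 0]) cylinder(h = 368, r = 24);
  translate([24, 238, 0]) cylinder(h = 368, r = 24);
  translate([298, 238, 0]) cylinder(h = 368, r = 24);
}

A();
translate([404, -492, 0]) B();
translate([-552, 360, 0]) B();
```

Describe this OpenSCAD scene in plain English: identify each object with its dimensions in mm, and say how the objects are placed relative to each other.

A is a rectangular dining table. The top is 1130×982×36 mm with its upper surface at z = 735 mm. It stands on four 44×44 mm square legs, each inset 11 mm from the nearest pair of top edges, running from the floor to the underside of the top. Four apron rails, 44 mm thick and 108 mm tall, run between adjacent legs with their top edges flush with the underside of the top and their outer faces flush with the legs' outer faces.

B is a four-legged stool. The seat is 322×262 mm, 35 mm thick, top at z = 403 mm. It stands on four round legs, each 48 mm in diameter, from z = 0 to the seat underside, each leg's axis is inset half a diameter from the nearest pair of seat edges (so the leg's bounding box is flush with the corner).

Two stools sit around the table at the −y, −x sides.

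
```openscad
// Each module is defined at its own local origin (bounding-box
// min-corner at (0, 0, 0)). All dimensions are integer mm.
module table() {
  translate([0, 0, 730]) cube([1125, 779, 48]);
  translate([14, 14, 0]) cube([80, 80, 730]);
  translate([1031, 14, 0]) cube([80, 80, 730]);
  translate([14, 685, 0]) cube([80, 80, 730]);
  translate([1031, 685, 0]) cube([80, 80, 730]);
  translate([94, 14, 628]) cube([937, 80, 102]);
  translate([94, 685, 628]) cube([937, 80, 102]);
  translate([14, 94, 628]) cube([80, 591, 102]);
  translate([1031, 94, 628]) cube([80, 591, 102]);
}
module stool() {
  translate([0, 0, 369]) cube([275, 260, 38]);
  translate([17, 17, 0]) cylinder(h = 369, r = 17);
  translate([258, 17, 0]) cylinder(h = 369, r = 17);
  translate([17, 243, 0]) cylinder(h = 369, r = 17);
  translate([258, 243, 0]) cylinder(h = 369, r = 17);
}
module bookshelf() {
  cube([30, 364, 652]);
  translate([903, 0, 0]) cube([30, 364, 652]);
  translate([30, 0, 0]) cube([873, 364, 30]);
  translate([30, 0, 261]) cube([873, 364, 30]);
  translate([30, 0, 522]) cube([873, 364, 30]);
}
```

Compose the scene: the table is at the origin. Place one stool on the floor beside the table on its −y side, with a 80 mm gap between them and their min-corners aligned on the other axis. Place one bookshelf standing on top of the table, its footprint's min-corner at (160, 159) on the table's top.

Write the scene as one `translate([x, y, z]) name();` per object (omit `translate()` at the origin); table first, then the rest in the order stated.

table();
translate([0, -340, 0]) stool();
translate([160, 159, 778]) bookshelf();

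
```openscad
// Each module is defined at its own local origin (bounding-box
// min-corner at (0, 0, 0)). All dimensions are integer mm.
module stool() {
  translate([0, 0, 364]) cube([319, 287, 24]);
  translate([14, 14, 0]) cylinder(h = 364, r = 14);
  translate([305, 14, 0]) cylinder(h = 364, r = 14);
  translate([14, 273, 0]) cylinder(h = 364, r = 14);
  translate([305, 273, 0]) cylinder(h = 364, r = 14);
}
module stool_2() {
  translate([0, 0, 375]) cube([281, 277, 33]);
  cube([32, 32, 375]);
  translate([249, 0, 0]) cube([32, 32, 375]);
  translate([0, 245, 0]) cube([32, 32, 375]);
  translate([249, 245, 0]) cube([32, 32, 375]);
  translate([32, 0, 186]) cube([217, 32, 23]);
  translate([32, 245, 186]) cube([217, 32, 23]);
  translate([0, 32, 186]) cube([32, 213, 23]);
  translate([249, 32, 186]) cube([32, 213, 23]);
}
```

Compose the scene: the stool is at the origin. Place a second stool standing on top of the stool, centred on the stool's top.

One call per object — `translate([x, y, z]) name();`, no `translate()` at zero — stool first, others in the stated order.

stool();
translate([19, 5, 388]) stool_2();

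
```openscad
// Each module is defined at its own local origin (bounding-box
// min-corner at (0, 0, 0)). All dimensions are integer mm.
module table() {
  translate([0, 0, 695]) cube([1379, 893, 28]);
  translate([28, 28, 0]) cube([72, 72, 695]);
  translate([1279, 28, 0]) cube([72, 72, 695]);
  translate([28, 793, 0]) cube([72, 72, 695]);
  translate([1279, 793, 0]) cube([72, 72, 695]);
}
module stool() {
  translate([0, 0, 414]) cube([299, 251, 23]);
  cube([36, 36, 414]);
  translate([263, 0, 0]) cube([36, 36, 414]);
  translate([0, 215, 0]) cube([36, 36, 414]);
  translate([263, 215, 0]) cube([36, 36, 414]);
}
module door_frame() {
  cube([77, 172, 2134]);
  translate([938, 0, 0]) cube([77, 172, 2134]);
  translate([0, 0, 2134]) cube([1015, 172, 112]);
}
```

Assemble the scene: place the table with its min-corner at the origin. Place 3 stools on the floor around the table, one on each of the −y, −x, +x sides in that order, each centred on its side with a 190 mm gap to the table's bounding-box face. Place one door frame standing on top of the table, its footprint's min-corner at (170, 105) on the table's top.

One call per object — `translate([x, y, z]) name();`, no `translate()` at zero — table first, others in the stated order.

table();
translate([540, -441, 0]) stool();
translate([-489, 321, 0]) stool();
translate([1569, 321, 0]) stool();
translate([170, 105, 723]) door_frame();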